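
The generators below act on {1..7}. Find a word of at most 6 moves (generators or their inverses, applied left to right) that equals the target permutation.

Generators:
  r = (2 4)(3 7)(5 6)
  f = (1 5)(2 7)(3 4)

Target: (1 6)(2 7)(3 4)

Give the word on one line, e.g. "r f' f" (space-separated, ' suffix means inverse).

r f' f' f' r

  after r: (2 4)(3 7)(5 6)
  after f': (1 5 6)(2 3)(4 7)
  after f': (2 4)(3 7)(5 6)
  after f': (1 5 6)(2 3)(4 7)
  after r: (1 6)(2 7)(3 4)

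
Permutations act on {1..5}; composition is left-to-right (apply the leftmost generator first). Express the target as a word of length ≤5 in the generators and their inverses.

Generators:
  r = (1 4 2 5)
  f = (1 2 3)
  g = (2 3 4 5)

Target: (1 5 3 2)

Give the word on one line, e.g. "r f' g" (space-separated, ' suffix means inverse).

  after g': (2 5 4 3)
  after r: (1 4 3 5 2)
  after g: (1 5 3 2)

g' r g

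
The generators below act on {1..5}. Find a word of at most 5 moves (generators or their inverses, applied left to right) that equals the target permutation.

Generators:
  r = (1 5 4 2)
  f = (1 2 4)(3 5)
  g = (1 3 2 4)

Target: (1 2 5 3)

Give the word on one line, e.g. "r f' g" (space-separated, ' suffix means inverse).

g r' g

  after g: (1 3 2 4)
  after r': (1 3 4 2 5)
  after g: (1 2 5 3)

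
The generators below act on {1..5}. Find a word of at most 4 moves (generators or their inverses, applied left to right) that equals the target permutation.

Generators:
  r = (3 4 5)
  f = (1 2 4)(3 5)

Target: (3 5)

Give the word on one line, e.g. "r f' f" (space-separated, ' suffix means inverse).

  after f: (1 2 4)(3 5)
  after f: (1 4 2)
  after f: (3 5)

f f f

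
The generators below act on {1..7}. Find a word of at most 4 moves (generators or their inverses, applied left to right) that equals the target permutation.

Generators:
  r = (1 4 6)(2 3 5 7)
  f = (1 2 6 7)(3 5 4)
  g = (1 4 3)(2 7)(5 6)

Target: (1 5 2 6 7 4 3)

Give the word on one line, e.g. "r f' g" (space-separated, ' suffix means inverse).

  after f': (1 7 6 2)(3 4 5)
  after r': (1 5 2 6 7 4 3)

f' r'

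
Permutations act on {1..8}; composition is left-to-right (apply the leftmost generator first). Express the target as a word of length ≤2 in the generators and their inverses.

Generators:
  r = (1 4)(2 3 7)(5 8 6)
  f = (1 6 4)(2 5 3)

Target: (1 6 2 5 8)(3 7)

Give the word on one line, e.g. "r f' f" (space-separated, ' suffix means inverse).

  after r: (1 4)(2 3 7)(5 8 6)
  after f': (1 6 2 5 8)(3 7)

r f'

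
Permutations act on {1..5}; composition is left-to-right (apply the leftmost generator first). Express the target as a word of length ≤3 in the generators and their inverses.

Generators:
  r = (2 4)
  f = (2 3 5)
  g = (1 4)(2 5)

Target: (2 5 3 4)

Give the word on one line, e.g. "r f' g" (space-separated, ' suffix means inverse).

f' r

  after f': (2 5 3)
  after r: (2 5 3 4)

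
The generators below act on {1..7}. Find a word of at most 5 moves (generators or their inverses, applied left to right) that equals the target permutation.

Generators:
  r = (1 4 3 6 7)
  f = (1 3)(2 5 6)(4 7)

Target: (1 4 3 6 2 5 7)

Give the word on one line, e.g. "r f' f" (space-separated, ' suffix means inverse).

  after f': (1 3)(2 6 5)(4 7)
  after f': (2 5 6)
  after r: (1 4 3 6 2 5 7)

f' f' r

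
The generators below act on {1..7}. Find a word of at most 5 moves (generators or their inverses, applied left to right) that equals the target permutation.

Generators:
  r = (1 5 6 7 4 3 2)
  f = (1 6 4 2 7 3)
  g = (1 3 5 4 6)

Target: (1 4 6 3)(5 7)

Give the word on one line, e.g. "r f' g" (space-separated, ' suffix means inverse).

f' r f g r

  after f': (1 3 7 2 4 6)
  after r: (1 2 3 4 7)(5 6)
  after f: (1 7 6 5 4 3 2)
  after g: (1 7)(2 3)(4 5 6)
  after r: (1 4 6 3)(5 7)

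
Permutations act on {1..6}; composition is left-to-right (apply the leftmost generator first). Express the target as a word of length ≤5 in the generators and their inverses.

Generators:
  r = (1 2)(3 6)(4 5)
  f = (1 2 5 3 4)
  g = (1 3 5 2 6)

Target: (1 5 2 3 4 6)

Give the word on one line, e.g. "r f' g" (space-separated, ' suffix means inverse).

  after r: (1 2)(3 6)(4 5)
  after f': (2 4)(3 6 5)
  after g: (1 3)(2 4 6)
  after f': (1 5 2 3 4 6)

r f' g f'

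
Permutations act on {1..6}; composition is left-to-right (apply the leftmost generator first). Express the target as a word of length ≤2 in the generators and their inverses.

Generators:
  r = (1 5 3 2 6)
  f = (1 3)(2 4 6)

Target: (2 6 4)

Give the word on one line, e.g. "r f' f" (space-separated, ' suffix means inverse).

  after f: (1 3)(2 4 6)
  after f: (2 6 4)

f f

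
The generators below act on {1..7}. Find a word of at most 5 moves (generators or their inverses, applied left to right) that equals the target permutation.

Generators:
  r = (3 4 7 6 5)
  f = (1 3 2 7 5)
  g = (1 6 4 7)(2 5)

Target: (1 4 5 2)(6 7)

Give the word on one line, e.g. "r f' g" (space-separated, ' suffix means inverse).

r g' r g f'

  after r: (3 4 7 6 5)
  after g': (1 7)(2 5 3 6)
  after r: (1 6 2 3 5 4 7)
  after g: (1 4)(2 3)(5 7 6)
  after f': (1 4 5 2)(6 7)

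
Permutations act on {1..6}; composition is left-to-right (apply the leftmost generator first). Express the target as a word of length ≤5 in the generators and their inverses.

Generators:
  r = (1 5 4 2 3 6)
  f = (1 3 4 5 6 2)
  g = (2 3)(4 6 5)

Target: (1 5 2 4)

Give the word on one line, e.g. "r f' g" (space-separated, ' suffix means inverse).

f f f g' f'

  after f: (1 3 4 5 6 2)
  after f: (1 4 6)(2 3 5)
  after f: (1 5)(2 4)(3 6)
  after g': (1 6 2 5)(3 4)
  after f': (1 5 2 4)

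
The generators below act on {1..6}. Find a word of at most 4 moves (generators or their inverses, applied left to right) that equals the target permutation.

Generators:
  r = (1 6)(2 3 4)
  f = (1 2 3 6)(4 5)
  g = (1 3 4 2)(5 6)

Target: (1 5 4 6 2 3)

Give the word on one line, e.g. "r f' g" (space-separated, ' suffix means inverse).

  after g: (1 3 4 2)(5 6)
  after f: (1 6 4 3 5)
  after g': (1 5 2 4)(3 6)
  after r': (1 5 4 6 2 3)

g f g' r'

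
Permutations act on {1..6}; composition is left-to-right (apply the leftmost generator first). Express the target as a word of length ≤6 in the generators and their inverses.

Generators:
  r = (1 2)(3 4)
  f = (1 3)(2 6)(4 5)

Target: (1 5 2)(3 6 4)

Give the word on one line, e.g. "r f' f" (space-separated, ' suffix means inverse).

  after f: (1 3)(2 6)(4 5)
  after r: (1 4 5 3 2 6)
  after f: (1 5)(3 6)
  after r': (1 5 2)(3 6 4)

f r f r'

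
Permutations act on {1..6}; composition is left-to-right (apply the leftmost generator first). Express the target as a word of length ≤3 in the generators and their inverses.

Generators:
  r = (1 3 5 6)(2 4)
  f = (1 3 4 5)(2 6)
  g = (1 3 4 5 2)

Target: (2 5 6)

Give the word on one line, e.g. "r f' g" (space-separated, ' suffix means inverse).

g f'

  after g: (1 3 4 5 2)
  after f': (2 5 6)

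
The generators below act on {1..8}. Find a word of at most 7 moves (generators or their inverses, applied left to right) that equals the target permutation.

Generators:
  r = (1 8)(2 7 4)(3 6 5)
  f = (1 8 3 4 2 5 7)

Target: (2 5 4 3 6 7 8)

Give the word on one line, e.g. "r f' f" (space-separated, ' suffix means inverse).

f' r f' f' r'

  after f': (1 7 5 2 4 3 8)
  after r: (1 4 6 5 7 3)
  after f': (1 3 7 8)(2 4 6)
  after f': (1 8 7)(2 3 5)(4 6)
  after r': (2 5 4 3 6 7 8)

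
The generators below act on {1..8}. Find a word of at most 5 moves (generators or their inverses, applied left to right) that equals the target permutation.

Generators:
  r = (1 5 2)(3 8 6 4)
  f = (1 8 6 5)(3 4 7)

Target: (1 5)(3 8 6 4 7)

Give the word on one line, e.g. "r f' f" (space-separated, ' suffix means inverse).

f r' f r' f

  after f: (1 8 6 5)(3 4 7)
  after r': (1 3 6)(2 5)(4 7)
  after f: (1 4 3 5 2)(6 8)
  after r': (1 6 3)
  after f: (1 5)(3 8 6 4 7)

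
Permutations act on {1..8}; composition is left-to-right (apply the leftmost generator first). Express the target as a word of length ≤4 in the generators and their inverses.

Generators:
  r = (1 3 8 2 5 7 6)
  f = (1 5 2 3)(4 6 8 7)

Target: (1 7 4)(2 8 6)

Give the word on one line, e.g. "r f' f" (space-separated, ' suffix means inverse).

  after f: (1 5 2 3)(4 6 8 7)
  after r: (1 7 4)(2 8 6)

f r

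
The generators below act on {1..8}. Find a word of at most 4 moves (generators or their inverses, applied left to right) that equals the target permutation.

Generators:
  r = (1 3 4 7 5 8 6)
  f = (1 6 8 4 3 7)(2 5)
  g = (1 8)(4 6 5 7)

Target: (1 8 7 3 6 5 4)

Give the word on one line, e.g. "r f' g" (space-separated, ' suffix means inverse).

r' r'

  after r': (1 6 8 5 7 4 3)
  after r': (1 8 7 3 6 5 4)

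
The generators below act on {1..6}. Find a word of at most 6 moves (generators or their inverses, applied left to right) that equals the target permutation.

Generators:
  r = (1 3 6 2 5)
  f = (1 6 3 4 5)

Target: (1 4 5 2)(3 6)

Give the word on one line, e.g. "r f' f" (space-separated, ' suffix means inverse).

  after f: (1 6 3 4 5)
  after r': (1 3 4 2 6)
  after r': (2 3 4 6 5)
  after f': (1 5 2 6 4)
  after f': (1 4 5 2)(3 6)

f r' r' f' f'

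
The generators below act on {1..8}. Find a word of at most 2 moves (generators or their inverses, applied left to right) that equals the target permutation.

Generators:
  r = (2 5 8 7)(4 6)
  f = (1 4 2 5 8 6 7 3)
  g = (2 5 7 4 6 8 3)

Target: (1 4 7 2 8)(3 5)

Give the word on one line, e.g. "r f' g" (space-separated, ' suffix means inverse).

  after g: (2 5 7 4 6 8 3)
  after f: (1 4 7 2 8)(3 5)

g f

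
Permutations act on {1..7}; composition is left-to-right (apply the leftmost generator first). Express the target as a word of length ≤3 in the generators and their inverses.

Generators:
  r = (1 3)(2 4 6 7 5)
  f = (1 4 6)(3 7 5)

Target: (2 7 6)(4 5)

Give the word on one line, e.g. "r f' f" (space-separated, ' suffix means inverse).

f' r' f'

  after f': (1 6 4)(3 5 7)
  after r': (1 4 3 7)(2 5 6)
  after f': (2 7 6)(4 5)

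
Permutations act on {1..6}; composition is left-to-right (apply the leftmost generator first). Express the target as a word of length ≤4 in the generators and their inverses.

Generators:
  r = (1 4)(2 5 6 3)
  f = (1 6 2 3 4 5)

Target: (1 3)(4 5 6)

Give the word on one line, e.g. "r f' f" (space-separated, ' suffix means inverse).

  after r: (1 4)(2 5 6 3)
  after r: (2 6)(3 5)
  after r: (1 4)(2 3 6 5)
  after f': (1 3)(4 5 6)

r r r f'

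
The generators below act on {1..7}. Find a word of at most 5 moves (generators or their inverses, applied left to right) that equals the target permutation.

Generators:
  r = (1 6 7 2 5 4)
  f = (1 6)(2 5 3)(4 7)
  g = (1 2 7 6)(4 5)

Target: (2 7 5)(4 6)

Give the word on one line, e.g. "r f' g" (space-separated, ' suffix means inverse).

f' f' f' r'

  after f': (1 6)(2 3 5)(4 7)
  after f': (2 5 3)
  after f': (1 6)(4 7)
  after r': (2 7 5)(4 6)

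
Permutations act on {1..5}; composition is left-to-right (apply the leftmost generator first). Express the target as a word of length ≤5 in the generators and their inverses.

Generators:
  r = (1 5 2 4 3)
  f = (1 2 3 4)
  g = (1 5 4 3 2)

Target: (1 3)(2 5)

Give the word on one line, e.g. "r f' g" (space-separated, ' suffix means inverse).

  after g': (1 2 3 4 5)
  after r': (1 5 3 2 4)
  after r': (3 5 4)
  after r': (1 3)(2 5)

g' r' r' r'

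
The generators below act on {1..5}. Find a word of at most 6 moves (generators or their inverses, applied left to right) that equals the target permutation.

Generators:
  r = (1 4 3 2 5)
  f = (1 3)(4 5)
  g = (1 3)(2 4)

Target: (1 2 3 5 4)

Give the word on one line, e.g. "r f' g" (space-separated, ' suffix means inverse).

  after r': (1 5 2 3 4)
  after g': (1 5 4 3 2)
  after f: (1 4)(2 3)
  after g: (1 2)(3 4)
  after f: (1 2 3 5 4)

r' g' f g f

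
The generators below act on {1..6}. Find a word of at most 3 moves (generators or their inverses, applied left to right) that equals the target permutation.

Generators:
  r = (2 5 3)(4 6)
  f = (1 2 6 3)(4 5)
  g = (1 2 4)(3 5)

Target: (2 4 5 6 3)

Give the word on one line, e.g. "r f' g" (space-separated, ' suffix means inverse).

r' f g'

  after r': (2 3 5)(4 6)
  after f: (1 2)(3 4)(5 6)
  after g': (2 4 5 6 3)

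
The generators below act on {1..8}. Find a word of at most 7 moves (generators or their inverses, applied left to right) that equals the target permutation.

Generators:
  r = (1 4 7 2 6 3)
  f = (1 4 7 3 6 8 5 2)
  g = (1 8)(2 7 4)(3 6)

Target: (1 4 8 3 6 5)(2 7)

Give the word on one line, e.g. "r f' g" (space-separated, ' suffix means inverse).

  after g: (1 8)(2 7 4)(3 6)
  after g: (2 4 7)
  after r': (1 3 6 2)
  after f': (1 7 4)(5 8 6)
  after g: (1 4 8 3 6 5)(2 7)

g g r' f' g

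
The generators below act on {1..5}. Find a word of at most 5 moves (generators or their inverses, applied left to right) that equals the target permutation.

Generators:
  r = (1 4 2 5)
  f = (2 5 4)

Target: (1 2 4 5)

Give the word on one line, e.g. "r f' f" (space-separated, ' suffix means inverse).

  after r: (1 4 2 5)
  after f': (1 5)
  after f': (1 2 4 5)

r f' f'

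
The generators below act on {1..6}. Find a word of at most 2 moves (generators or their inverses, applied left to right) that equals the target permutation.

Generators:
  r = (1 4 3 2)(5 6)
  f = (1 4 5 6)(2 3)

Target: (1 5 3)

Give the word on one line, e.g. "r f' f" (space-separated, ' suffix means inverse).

f' r

  after f': (1 6 5 4)(2 3)
  after r: (1 5 3)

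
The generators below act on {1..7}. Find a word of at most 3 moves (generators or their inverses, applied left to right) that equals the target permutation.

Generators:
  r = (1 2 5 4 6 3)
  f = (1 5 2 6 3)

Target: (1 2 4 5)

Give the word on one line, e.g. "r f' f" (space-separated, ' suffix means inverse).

  after f: (1 5 2 6 3)
  after r': (1 2 4 5)

f r'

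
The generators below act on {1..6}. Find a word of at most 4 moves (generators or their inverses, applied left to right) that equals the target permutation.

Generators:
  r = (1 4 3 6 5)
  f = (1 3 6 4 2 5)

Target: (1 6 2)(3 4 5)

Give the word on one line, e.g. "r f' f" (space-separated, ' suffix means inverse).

f f

  after f: (1 3 6 4 2 5)
  after f: (1 6 2)(3 4 5)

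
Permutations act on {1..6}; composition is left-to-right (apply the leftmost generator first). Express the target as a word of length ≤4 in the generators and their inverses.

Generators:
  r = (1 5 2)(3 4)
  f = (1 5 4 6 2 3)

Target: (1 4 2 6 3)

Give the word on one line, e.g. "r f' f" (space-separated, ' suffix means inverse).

f' r

  after f': (1 3 2 6 4 5)
  after r: (1 4 2 6 3)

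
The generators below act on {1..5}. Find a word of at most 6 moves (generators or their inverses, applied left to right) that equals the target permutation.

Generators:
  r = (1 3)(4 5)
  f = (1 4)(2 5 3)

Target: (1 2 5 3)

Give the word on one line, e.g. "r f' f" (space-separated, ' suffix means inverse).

f r' f f r

  after f: (1 4)(2 5 3)
  after r': (1 5)(2 4 3)
  after f: (1 3 5 4 2)
  after f: (1 2 4 5)
  after r: (1 2 5 3)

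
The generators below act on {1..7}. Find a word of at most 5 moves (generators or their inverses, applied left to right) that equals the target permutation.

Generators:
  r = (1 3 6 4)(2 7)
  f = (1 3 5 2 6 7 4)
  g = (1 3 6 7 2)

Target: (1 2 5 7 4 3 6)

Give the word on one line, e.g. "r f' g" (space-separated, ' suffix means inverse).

f r f g' f'

  after f: (1 3 5 2 6 7 4)
  after r: (1 6 2 4 3 5 7)
  after f: (1 7 3 2)(4 5)
  after g': (1 6 3 7)(4 5)
  after f': (1 2 5 7 4 3 6)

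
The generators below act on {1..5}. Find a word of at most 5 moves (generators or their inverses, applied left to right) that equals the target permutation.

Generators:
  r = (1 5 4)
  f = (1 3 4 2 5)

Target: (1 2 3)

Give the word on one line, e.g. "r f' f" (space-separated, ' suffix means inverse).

r f r' f

  after r: (1 5 4)
  after f: (2 5)(3 4)
  after r': (1 4 3 5 2)
  after f: (1 2 3)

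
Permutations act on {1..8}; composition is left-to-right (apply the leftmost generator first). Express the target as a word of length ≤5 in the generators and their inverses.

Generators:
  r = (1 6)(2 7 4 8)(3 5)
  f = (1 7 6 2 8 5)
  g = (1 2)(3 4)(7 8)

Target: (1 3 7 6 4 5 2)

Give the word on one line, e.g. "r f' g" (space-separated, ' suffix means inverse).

g f f r'

  after g: (1 2)(3 4)(7 8)
  after f: (1 8 6 2 7 5)(3 4)
  after f: (1 5 7)(2 6 8)(3 4)
  after r': (1 3 7 6 4 5 2)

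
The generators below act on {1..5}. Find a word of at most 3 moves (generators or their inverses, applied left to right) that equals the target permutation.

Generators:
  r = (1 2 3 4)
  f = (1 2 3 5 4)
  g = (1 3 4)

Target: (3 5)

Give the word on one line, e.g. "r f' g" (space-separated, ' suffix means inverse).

  after r: (1 2 3 4)
  after f': (3 5)

r f'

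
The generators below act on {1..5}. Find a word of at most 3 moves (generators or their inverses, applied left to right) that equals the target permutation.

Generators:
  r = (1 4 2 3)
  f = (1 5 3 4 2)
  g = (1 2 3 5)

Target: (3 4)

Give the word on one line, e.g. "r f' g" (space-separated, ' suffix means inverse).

g' f'

  after g': (1 5 3 2)
  after f': (3 4)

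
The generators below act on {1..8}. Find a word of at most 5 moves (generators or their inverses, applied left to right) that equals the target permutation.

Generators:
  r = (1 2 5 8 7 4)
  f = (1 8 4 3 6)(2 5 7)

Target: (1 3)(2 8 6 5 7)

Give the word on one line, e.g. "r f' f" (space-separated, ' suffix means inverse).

  after r: (1 2 5 8 7 4)
  after r: (1 5 7)(2 8 4)
  after f: (1 7 8 3 6)(2 4 5)
  after r: (1 4 8 3 6 2)
  after f: (1 3)(2 8 6 5 7)

r r f r f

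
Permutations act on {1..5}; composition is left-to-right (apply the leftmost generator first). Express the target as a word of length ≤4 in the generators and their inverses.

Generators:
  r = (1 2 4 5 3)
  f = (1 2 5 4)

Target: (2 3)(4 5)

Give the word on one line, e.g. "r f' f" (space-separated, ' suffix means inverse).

  after r': (1 3 5 4 2)
  after f': (1 3 2 4)
  after f': (1 3)(2 5)
  after r: (2 3)(4 5)

r' f' f' r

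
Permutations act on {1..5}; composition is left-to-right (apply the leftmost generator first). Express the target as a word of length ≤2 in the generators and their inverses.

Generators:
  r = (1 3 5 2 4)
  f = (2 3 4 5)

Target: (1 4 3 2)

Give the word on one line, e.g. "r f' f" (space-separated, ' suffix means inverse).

f r'

  after f: (2 3 4 5)
  after r': (1 4 3 2)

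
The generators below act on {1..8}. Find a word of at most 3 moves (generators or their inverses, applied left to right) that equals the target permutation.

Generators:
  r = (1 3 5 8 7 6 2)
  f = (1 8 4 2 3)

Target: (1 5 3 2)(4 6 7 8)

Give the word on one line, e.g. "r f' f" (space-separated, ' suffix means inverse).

f r'

  after f: (1 8 4 2 3)
  after r': (1 5 3 2)(4 6 7 8)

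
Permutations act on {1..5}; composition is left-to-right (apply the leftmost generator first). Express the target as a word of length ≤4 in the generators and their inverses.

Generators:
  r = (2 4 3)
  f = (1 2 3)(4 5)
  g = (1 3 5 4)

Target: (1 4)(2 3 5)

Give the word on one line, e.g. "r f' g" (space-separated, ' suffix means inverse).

  after g: (1 3 5 4)
  after r': (1 4)(2 3 5)

g r'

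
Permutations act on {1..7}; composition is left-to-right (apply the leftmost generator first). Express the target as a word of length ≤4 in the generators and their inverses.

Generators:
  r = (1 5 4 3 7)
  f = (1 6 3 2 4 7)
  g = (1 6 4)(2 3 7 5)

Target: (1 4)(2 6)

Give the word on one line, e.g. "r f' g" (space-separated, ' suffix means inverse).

  after f: (1 6 3 2 4 7)
  after g': (2 6)(3 5 7 4)
  after r: (1 5)(2 6)(3 4 7)
  after r: (1 4)(2 6)

f g' r r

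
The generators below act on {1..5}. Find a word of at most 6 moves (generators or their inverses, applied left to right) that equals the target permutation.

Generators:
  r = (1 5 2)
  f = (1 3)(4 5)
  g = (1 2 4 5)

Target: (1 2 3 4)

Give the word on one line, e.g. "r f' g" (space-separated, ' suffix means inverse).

  after f': (1 3)(4 5)
  after g': (1 3 5 2)
  after f: (2 3 4 5)
  after r: (1 5)(2 3 4)
  after r: (1 2 3 4)

f' g' f r r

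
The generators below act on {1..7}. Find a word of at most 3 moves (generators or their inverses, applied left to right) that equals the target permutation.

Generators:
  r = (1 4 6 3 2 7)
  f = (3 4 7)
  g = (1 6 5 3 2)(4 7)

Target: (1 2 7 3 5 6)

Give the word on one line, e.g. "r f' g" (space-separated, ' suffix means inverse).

g' f'

  after g': (1 2 3 5 6)(4 7)
  after f': (1 2 7 3 5 6)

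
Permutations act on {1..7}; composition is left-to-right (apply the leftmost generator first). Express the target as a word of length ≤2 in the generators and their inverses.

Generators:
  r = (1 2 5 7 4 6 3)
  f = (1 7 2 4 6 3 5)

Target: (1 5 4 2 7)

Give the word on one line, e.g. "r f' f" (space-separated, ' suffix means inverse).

r' f

  after r': (1 3 6 4 7 5 2)
  after f: (1 5 4 2 7)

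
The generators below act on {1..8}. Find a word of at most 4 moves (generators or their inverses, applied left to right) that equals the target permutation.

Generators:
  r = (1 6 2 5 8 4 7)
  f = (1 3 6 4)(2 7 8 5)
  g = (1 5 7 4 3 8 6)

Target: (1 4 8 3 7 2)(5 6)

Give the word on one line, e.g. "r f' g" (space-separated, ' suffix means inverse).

g g f r

  after g: (1 5 7 4 3 8 6)
  after g: (1 7 3 6 5 4 8)
  after f: (1 8 3 4 5)(2 7 6)
  after r: (1 4 8 3 7 2)(5 6)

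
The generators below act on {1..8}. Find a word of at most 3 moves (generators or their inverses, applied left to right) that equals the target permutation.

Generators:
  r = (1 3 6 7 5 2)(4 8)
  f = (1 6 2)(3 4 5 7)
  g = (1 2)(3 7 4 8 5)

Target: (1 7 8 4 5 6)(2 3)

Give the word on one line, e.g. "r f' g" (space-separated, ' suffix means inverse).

  after f': (1 2 6)(3 7 5 4)
  after f': (1 6 2)(3 5)(4 7)
  after r: (1 7 8 4 5 6)(2 3)

f' f' r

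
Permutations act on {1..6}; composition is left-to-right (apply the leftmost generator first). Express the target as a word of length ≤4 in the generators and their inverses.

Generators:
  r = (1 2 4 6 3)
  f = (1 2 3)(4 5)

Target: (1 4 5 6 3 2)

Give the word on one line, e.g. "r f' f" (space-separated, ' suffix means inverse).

  after f: (1 2 3)(4 5)
  after r: (1 4 5 6 3 2)

f r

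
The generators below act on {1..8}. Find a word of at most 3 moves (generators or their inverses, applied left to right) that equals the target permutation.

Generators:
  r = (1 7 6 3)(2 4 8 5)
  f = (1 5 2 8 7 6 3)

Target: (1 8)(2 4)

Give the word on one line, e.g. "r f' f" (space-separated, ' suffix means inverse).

  after r: (1 7 6 3)(2 4 8 5)
  after f': (1 8)(2 4)

r f'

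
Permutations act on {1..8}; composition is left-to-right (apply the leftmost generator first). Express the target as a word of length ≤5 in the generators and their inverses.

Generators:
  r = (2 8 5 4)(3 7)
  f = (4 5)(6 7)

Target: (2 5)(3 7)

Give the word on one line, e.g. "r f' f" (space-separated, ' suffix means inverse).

  after f': (4 5)(6 7)
  after r': (2 4 8)(3 7 6)
  after r': (2 5 8 4)(6 7)
  after f: (2 4)(5 8)
  after r': (2 5)(3 7)

f' r' r' f r'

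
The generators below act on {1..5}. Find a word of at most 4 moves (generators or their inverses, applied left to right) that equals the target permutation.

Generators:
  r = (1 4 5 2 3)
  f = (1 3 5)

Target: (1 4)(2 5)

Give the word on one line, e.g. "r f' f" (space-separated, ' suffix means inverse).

r f

  after r: (1 4 5 2 3)
  after f: (1 4)(2 5)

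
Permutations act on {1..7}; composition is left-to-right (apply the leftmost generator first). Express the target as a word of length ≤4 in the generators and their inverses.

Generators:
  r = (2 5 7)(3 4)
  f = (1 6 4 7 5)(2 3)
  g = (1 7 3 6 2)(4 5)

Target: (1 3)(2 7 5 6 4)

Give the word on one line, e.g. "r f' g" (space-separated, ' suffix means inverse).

  after g: (1 7 3 6 2)(4 5)
  after f': (1 4 7 2 5 6 3)
  after r: (1 3)(2 7 5 6 4)

g f' r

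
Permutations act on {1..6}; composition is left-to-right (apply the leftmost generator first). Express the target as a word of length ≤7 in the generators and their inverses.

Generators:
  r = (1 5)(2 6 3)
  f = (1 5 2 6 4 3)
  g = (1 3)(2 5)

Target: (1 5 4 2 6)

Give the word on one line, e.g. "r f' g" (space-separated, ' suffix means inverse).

r' g' f' r r

  after r': (1 5)(2 3 6)
  after g': (1 2)(3 6 5)
  after f': (1 5 4 6)(2 3)
  after r: (3 6 5 4)
  after r: (1 5 4 2 6)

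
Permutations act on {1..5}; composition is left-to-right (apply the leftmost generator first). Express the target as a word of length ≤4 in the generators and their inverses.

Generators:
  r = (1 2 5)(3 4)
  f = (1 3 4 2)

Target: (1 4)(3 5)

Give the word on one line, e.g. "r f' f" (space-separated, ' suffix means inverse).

  after f': (1 2 4 3)
  after r': (2 3 5)
  after f': (1 2)(3 5 4)
  after f': (1 4)(3 5)

f' r' f' f'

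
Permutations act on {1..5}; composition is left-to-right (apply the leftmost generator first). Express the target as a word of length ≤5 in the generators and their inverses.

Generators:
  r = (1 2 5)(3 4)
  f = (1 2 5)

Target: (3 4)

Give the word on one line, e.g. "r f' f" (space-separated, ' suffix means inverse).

r f' f' f' f'

  after r: (1 2 5)(3 4)
  after f': (3 4)
  after f': (1 5 2)(3 4)
  after f': (1 2 5)(3 4)
  after f': (3 4)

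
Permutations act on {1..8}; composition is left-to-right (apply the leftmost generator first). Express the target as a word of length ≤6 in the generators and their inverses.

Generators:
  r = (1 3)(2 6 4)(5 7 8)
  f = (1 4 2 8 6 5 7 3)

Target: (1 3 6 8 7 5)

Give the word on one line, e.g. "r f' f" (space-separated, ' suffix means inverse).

f r f' f' f'

  after f: (1 4 2 8 6 5 7 3)
  after r: (1 2 5 8 4 6 7)
  after f': (1 4 8)(2 6 5)(3 7)
  after f': (2 8 3 5 4)
  after f': (1 3 6 8 7 5)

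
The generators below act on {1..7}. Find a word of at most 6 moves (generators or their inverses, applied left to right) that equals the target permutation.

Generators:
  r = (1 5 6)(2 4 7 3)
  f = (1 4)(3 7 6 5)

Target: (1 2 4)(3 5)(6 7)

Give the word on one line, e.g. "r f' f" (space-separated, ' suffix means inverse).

r' f' f' r f

  after r': (1 6 5)(2 3 7 4)
  after f': (1 7)(2 5 4)
  after f': (1 3 5)(2 6 7 4)
  after r: (1 2)(3 6)
  after f: (1 2 4)(3 5)(6 7)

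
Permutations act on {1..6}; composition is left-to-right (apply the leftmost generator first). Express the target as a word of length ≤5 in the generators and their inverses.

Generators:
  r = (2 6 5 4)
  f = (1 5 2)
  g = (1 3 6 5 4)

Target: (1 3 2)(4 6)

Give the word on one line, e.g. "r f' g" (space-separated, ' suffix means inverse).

g' r f' g' g'

  after g': (1 4 5 6 3)
  after r: (1 2 6 3)
  after f': (1 5)(2 6 3)
  after g': (1 6)(2 3)(4 5)
  after g': (1 3 2)(4 6)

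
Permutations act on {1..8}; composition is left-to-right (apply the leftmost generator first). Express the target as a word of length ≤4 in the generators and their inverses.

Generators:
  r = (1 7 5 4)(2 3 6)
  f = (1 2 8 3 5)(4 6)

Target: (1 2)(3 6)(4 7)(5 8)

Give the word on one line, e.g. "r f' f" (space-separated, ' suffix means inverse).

  after f': (1 5 3 8 2)(4 6)
  after f': (1 3 2 5 8)
  after r: (1 6 2 4)(5 8 7)
  after r: (1 2)(3 6)(4 7)(5 8)

f' f' r r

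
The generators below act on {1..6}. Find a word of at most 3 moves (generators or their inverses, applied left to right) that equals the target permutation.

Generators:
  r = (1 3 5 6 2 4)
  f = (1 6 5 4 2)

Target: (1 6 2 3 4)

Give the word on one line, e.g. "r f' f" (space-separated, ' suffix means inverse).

r' f' r

  after r': (1 4 2 6 5 3)
  after f': (1 5 3 2)
  after r: (1 6 2 3 4)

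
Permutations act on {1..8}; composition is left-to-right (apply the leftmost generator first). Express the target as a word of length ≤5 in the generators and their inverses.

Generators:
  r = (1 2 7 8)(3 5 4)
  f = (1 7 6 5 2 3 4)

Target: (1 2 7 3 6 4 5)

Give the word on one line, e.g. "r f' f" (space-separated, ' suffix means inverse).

f' f' f'

  after f': (1 4 3 2 5 6 7)
  after f': (1 3 5 7 4 2 6)
  after f': (1 2 7 3 6 4 5)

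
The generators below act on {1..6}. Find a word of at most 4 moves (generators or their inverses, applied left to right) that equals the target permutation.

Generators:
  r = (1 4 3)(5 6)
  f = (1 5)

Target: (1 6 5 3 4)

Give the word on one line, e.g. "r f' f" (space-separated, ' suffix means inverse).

f' r'

  after f': (1 5)
  after r': (1 6 5 3 4)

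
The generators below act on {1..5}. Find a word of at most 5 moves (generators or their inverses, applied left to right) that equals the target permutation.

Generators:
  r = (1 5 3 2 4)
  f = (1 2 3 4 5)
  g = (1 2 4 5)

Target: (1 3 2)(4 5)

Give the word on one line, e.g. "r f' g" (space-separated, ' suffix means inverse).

r' f' g'

  after r': (1 4 2 3 5)
  after f': (1 3 4)
  after g': (1 3 2)(4 5)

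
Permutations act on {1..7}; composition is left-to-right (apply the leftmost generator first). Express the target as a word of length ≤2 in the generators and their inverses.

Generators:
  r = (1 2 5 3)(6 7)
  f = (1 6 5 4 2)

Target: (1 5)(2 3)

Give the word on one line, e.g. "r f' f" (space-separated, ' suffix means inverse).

r r

  after r: (1 2 5 3)(6 7)
  after r: (1 5)(2 3)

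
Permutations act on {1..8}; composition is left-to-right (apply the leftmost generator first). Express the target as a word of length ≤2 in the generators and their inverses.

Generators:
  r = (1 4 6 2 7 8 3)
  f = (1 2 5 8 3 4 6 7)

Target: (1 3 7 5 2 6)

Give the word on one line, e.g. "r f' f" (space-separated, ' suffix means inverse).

r f'

  after r: (1 4 6 2 7 8 3)
  after f': (1 3 7 5 2 6)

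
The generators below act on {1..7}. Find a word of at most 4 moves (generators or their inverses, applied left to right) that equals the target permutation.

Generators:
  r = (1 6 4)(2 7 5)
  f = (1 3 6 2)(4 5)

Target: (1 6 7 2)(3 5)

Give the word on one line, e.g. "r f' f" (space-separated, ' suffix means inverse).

r f' r' f

  after r: (1 6 4)(2 7 5)
  after f': (1 3)(2 7 4)(5 6)
  after r': (1 3 4 5)(6 7)
  after f: (1 6 7 2)(3 5)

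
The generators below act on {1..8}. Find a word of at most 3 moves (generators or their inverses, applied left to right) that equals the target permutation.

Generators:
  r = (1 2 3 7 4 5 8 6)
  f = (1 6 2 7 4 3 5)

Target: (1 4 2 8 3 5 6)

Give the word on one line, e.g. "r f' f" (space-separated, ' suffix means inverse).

  after r: (1 2 3 7 4 5 8 6)
  after f: (1 7 3 4)(2 5 8)
  after r: (1 4 2 8 3 5 6)

r f r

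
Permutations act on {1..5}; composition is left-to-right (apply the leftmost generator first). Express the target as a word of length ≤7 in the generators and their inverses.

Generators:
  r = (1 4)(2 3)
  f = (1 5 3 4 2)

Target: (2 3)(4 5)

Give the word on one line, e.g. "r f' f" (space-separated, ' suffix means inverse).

  after f: (1 5 3 4 2)
  after r': (1 5 2 4 3)
  after f': (2 3)(4 5)
  after r': (1 4 5)
  after r': (2 3)(4 5)

f r' f' r' r'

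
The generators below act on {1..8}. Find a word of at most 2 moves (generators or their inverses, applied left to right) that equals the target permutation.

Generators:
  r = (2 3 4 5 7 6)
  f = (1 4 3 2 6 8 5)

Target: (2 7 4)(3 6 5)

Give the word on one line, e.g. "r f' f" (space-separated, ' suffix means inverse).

r' r'

  after r': (2 6 7 5 4 3)
  after r': (2 7 4)(3 6 5)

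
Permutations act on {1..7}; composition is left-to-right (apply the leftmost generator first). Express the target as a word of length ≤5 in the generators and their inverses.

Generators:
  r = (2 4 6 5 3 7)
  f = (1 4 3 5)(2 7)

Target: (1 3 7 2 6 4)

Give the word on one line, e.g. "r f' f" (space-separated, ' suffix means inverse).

  after r: (2 4 6 5 3 7)
  after f': (1 5 4 6 3 2)
  after r: (1 3 4 5 6 7 2)
  after f: (1 5 6 2 4)
  after r: (1 3 7 2 6 4)

r f' r f r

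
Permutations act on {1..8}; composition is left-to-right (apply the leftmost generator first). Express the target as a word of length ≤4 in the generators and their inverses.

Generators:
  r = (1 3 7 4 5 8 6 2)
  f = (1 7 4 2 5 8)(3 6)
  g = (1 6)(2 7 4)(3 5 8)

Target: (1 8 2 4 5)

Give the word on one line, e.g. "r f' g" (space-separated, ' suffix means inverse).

f' r' g

  after f': (1 8 5 2 4 7)(3 6)
  after r': (1 5 6)(2 7)(3 8 4)
  after g: (1 8 2 4 5)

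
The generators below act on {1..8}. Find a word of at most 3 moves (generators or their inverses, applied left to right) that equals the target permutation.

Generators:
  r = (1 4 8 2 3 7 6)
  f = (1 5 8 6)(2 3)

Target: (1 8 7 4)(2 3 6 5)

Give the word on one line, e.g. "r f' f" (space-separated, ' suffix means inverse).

  after r: (1 4 8 2 3 7 6)
  after f: (1 4 6 5 8 3 7)
  after r: (1 8 7 4)(2 3 6 5)

r f r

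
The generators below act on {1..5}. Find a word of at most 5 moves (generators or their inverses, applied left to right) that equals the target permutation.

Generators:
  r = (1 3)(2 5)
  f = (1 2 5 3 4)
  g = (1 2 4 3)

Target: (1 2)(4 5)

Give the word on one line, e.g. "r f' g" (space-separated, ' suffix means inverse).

g f g' r'

  after g: (1 2 4 3)
  after f: (1 5 3 2)
  after g': (1 5 4 2 3)
  after r': (1 2)(4 5)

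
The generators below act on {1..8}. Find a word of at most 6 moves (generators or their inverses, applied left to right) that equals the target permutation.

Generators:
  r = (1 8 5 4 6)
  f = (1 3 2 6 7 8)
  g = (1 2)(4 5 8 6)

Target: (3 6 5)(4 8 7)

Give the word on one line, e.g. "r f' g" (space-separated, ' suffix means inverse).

g' f r r f

  after g': (1 2)(4 6 8 5)
  after f: (1 6)(2 3)(4 7 8 5)
  after r: (2 3)(4 7 5 6 8)
  after r: (1 8 6 5)(2 3)(4 7)
  after f: (3 6 5)(4 8 7)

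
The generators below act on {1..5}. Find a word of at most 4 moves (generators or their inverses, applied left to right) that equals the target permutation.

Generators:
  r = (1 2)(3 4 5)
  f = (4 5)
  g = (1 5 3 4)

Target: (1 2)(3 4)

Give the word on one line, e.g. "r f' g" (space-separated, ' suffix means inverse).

  after r': (1 2)(3 5 4)
  after f: (1 2)(3 4)

r' f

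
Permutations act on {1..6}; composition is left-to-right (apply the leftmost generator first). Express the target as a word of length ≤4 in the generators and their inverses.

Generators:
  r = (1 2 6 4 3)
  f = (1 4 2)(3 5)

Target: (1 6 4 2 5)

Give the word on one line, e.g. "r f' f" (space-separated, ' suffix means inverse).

f r' f'

  after f: (1 4 2)(3 5)
  after r': (1 6 2 3 5 4)
  after f': (1 6 4 2 5)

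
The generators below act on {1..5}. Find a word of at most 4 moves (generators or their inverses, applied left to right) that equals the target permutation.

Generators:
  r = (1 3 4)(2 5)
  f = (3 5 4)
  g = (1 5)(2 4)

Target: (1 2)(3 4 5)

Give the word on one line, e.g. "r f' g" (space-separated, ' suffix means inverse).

  after f: (3 5 4)
  after r': (1 4)(2 5 3)
  after g': (1 2)(3 4 5)

f r' g'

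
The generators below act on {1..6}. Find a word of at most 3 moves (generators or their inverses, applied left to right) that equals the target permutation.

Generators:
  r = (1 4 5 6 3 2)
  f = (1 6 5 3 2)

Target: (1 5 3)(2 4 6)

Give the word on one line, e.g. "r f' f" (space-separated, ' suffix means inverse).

  after r: (1 4 5 6 3 2)
  after r: (1 5 3)(2 4 6)

r r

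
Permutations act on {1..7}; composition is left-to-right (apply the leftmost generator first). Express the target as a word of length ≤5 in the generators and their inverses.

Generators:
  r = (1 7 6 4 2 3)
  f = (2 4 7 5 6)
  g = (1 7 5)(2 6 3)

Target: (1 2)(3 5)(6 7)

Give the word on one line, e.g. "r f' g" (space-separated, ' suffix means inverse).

r r g r'

  after r: (1 7 6 4 2 3)
  after r: (1 6 2)(3 7 4)
  after g: (1 3 5)(2 7 4)
  after r': (1 2)(3 5)(6 7)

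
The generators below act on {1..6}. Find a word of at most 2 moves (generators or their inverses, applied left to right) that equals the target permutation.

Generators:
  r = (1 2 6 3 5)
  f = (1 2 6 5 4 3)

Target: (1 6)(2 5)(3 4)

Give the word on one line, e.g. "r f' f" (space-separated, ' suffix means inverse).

r f

  after r: (1 2 6 3 5)
  after f: (1 6)(2 5)(3 4)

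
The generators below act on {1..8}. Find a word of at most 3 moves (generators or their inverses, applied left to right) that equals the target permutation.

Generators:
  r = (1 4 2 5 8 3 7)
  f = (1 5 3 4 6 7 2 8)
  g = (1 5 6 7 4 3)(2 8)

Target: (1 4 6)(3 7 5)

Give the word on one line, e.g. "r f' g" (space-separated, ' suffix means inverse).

g' g'

  after g': (1 3 4 7 6 5)(2 8)
  after g': (1 4 6)(3 7 5)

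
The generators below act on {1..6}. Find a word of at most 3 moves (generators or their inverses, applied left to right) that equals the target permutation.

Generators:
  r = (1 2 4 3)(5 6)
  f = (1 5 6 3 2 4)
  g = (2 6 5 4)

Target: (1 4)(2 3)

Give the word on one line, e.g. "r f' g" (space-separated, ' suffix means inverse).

  after r: (1 2 4 3)(5 6)
  after r: (1 4)(2 3)

r r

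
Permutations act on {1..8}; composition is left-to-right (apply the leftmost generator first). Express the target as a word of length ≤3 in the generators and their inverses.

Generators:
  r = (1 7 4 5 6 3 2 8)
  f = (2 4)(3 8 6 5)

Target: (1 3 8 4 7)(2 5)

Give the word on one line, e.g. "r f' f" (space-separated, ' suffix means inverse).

  after r': (1 8 2 3 6 5 4 7)
  after f': (1 3 8 4 7)(2 5)

r' f'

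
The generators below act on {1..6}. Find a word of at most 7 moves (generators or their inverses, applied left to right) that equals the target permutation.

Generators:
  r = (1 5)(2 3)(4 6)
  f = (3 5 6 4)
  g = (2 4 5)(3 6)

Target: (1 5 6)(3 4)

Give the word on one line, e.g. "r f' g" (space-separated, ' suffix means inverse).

  after r': (1 5)(2 3)(4 6)
  after g': (1 4 3 5)(2 6)
  after g': (1 2 3 4 6 5)
  after r': (1 3 6)
  after f: (1 5 6)(3 4)

r' g' g' r' f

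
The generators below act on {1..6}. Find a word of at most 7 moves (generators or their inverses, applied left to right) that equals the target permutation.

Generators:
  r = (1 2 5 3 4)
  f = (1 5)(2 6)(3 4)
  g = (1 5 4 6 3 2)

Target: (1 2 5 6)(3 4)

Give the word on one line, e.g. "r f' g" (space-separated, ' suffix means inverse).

  after r': (1 4 3 5 2)
  after r': (1 3 2 4 5)
  after f: (1 4)(2 3 6)
  after r: (2 4)(3 6 5)
  after g': (1 2 5 6)(3 4)

r' r' f r g'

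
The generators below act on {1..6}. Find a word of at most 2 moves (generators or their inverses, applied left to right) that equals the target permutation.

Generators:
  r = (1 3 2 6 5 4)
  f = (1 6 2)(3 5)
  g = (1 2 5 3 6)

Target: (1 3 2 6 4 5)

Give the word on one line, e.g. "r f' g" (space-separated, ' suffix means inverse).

g r'

  after g: (1 2 5 3 6)
  after r': (1 3 2 6 4 5)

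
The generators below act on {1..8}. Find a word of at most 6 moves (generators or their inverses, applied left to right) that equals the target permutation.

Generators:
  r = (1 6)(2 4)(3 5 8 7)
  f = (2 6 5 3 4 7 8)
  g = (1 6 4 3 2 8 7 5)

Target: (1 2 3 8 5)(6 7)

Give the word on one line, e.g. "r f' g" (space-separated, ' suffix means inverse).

  after f': (2 8 7 4 3 5 6)
  after g': (1 5)(3 7 6)
  after g': (1 7)(2 3 8)(4 6)
  after f': (1 4 2 5 6 3 7)
  after r': (1 2 3 8 5)(6 7)

f' g' g' f' r'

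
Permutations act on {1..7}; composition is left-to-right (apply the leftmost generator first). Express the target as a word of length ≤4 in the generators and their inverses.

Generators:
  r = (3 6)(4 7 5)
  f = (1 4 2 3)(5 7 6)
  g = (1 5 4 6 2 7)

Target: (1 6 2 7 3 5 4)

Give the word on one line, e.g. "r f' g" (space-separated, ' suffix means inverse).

f' f' g f

  after f': (1 3 2 4)(5 6 7)
  after f': (1 2)(3 4)(5 7 6)
  after g: (1 7 2 5)(3 6 4)
  after f: (1 6 2 7 3 5 4)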